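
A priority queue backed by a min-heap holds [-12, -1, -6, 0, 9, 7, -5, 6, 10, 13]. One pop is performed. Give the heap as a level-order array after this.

[-6, -1, -5, 0, 9, 7, 13, 6, 10]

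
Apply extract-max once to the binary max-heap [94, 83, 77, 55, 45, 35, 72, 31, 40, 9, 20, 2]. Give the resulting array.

[83, 55, 77, 40, 45, 35, 72, 31, 2, 9, 20]

remove root 94; move last element 2 to root → [2, 83, 77, 55, 45, 35, 72, 31, 40, 9, 20]
2 vs larger child 83 at index 1, swap → [83, 2, 77, 55, 45, 35, 72, 31, 40, 9, 20]
2 vs larger child 55 at index 3, swap → [83, 55, 77, 2, 45, 35, 72, 31, 40, 9, 20]
2 vs larger child 40 at index 8, swap → [83, 55, 77, 40, 45, 35, 72, 31, 2, 9, 20]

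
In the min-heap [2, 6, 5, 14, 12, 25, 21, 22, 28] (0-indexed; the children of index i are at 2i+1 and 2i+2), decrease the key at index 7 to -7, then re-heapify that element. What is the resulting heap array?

set index 7 from 22 to -7 → [2, 6, 5, 14, 12, 25, 21, -7, 28]
-7 < parent 14 at index 3, swap → [2, 6, 5, -7, 12, 25, 21, 14, 28]
-7 < parent 6 at index 1, swap → [2, -7, 5, 6, 12, 25, 21, 14, 28]
-7 < parent 2 at index 0, swap → [-7, 2, 5, 6, 12, 25, 21, 14, 28]

[-7, 2, 5, 6, 12, 25, 21, 14, 28]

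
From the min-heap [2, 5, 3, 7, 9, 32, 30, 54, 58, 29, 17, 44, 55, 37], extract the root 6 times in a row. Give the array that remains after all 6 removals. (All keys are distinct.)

[29, 44, 30, 54, 58, 32, 37, 55]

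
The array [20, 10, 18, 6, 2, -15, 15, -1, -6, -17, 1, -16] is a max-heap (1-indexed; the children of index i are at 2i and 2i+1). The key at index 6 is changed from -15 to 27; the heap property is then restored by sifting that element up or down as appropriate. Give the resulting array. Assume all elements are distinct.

[27, 10, 20, 6, 2, 18, 15, -1, -6, -17, 1, -16]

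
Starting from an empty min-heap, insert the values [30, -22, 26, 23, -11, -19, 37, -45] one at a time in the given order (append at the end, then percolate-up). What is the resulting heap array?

Insert 30:
  append 30 at index 0 → [30] (no swap needed)
Insert -22:
  append -22 at index 1 → [30, -22]
  -22 < parent 30 at index 0, swap → [-22, 30]
Insert 26:
  append 26 at index 2 → [-22, 30, 26] (no swap needed)
Insert 23:
  append 23 at index 3 → [-22, 30, 26, 23]
  23 < parent 30 at index 1, swap → [-22, 23, 26, 30]
Insert -11:
  append -11 at index 4 → [-22, 23, 26, 30, -11]
  -11 < parent 23 at index 1, swap → [-22, -11, 26, 30, 23]
Insert -19:
  append -19 at index 5 → [-22, -11, 26, 30, 23, -19]
  -19 < parent 26 at index 2, swap → [-22, -11, -19, 30, 23, 26]
Insert 37:
  append 37 at index 6 → [-22, -11, -19, 30, 23, 26, 37] (no swap needed)
Insert -45:
  append -45 at index 7 → [-22, -11, -19, 30, 23, 26, 37, -45]
  -45 < parent 30 at index 3, swap → [-22, -11, -19, -45, 23, 26, 37, 30]
  -45 < parent -11 at index 1, swap → [-22, -45, -19, -11, 23, 26, 37, 30]
  -45 < parent -22 at index 0, swap → [-45, -22, -19, -11, 23, 26, 37, 30]

[-45, -22, -19, -11, 23, 26, 37, 30]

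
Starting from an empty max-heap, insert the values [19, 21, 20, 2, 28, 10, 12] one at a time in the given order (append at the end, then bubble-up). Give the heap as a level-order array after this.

[28, 21, 20, 2, 19, 10, 12]

Insert 19:
  append 19 at index 0 → [19] (no swap needed)
Insert 21:
  append 21 at index 1 → [19, 21]
  21 > parent 19 at index 0, swap → [21, 19]
Insert 20:
  append 20 at index 2 → [21, 19, 20] (no swap needed)
Insert 2:
  append 2 at index 3 → [21, 19, 20, 2] (no swap needed)
Insert 28:
  append 28 at index 4 → [21, 19, 20, 2, 28]
  28 > parent 19 at index 1, swap → [21, 28, 20, 2, 19]
  28 > parent 21 at index 0, swap → [28, 21, 20, 2, 19]
Insert 10:
  append 10 at index 5 → [28, 21, 20, 2, 19, 10] (no swap needed)
Insert 12:
  append 12 at index 6 → [28, 21, 20, 2, 19, 10, 12] (no swap needed)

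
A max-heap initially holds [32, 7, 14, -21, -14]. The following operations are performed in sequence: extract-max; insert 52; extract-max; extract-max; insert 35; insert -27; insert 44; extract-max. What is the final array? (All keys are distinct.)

[35, 7, -14, -21, -27]

extract-max → returns 32:
  remove root 32; move last element -14 to root → [-14, 7, 14, -21]
  -14 vs larger child 14 at index 2, swap → [14, 7, -14, -21]
insert 52:
  append 52 at index 4 → [14, 7, -14, -21, 52]
  52 > parent 7 at index 1, swap → [14, 52, -14, -21, 7]
  52 > parent 14 at index 0, swap → [52, 14, -14, -21, 7]
extract-max → returns 52:
  remove root 52; move last element 7 to root → [7, 14, -14, -21]
  7 vs larger child 14 at index 1, swap → [14, 7, -14, -21]
extract-max → returns 14:
  remove root 14; move last element -21 to root → [-21, 7, -14]
  -21 vs larger child 7 at index 1, swap → [7, -21, -14]
insert 35:
  append 35 at index 3 → [7, -21, -14, 35]
  35 > parent -21 at index 1, swap → [7, 35, -14, -21]
  35 > parent 7 at index 0, swap → [35, 7, -14, -21]
insert -27:
  append -27 at index 4 → [35, 7, -14, -21, -27] (no swap needed)
insert 44:
  append 44 at index 5 → [35, 7, -14, -21, -27, 44]
  44 > parent -14 at index 2, swap → [35, 7, 44, -21, -27, -14]
  44 > parent 35 at index 0, swap → [44, 7, 35, -21, -27, -14]
extract-max → returns 44:
  remove root 44; move last element -14 to root → [-14, 7, 35, -21, -27]
  -14 vs larger child 35 at index 2, swap → [35, 7, -14, -21, -27]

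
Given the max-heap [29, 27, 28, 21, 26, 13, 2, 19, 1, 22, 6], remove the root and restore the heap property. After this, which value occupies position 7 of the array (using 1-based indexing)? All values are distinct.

2

remove root 29; move last element 6 to root → [6, 27, 28, 21, 26, 13, 2, 19, 1, 22]
6 vs larger child 28 at index 3, swap → [28, 27, 6, 21, 26, 13, 2, 19, 1, 22]
6 vs larger child 13 at index 6, swap → [28, 27, 13, 21, 26, 6, 2, 19, 1, 22]
resulting array: [28, 27, 13, 21, 26, 6, 2, 19, 1, 22]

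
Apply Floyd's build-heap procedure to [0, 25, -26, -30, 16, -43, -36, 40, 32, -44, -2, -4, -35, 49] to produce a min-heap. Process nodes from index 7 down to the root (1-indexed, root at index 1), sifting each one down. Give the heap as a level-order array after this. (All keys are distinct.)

sift down from index 7: already satisfies heap property
sift down from index 6: already satisfies heap property
sift down from index 5:
  16 vs smaller child -44 at index 10, swap → [0, 25, -26, -30, -44, -43, -36, 40, 32, 16, -2, -4, -35, 49]
sift down from index 4: already satisfies heap property
sift down from index 3:
  -26 vs smaller child -43 at index 6, swap → [0, 25, -43, -30, -44, -26, -36, 40, 32, 16, -2, -4, -35, 49]
  -26 vs smaller child -35 at index 13, swap → [0, 25, -43, -30, -44, -35, -36, 40, 32, 16, -2, -4, -26, 49]
sift down from index 2:
  25 vs smaller child -44 at index 5, swap → [0, -44, -43, -30, 25, -35, -36, 40, 32, 16, -2, -4, -26, 49]
  25 vs smaller child -2 at index 11, swap → [0, -44, -43, -30, -2, -35, -36, 40, 32, 16, 25, -4, -26, 49]
sift down from index 1:
  0 vs smaller child -44 at index 2, swap → [-44, 0, -43, -30, -2, -35, -36, 40, 32, 16, 25, -4, -26, 49]
  0 vs smaller child -30 at index 4, swap → [-44, -30, -43, 0, -2, -35, -36, 40, 32, 16, 25, -4, -26, 49]

[-44, -30, -43, 0, -2, -35, -36, 40, 32, 16, 25, -4, -26, 49]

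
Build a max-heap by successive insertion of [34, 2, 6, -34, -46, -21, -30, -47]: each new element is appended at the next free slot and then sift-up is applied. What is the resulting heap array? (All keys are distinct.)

[34, 2, 6, -34, -46, -21, -30, -47]

Insert 34:
  append 34 at index 0 → [34] (no swap needed)
Insert 2:
  append 2 at index 1 → [34, 2] (no swap needed)
Insert 6:
  append 6 at index 2 → [34, 2, 6] (no swap needed)
Insert -34:
  append -34 at index 3 → [34, 2, 6, -34] (no swap needed)
Insert -46:
  append -46 at index 4 → [34, 2, 6, -34, -46] (no swap needed)
Insert -21:
  append -21 at index 5 → [34, 2, 6, -34, -46, -21] (no swap needed)
Insert -30:
  append -30 at index 6 → [34, 2, 6, -34, -46, -21, -30] (no swap needed)
Insert -47:
  append -47 at index 7 → [34, 2, 6, -34, -46, -21, -30, -47] (no swap needed)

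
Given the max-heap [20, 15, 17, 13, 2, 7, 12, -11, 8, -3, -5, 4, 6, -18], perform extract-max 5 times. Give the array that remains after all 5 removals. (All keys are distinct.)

extract-max #1 returns 20:
  remove root 20; move last element -18 to root → [-18, 15, 17, 13, 2, 7, 12, -11, 8, -3, -5, 4, 6]
  -18 vs larger child 17 at index 2, swap → [17, 15, -18, 13, 2, 7, 12, -11, 8, -3, -5, 4, 6]
  -18 vs larger child 12 at index 6, swap → [17, 15, 12, 13, 2, 7, -18, -11, 8, -3, -5, 4, 6]
extract-max #2 returns 17:
  remove root 17; move last element 6 to root → [6, 15, 12, 13, 2, 7, -18, -11, 8, -3, -5, 4]
  6 vs larger child 15 at index 1, swap → [15, 6, 12, 13, 2, 7, -18, -11, 8, -3, -5, 4]
  6 vs larger child 13 at index 3, swap → [15, 13, 12, 6, 2, 7, -18, -11, 8, -3, -5, 4]
  6 vs larger child 8 at index 8, swap → [15, 13, 12, 8, 2, 7, -18, -11, 6, -3, -5, 4]
extract-max #3 returns 15:
  remove root 15; move last element 4 to root → [4, 13, 12, 8, 2, 7, -18, -11, 6, -3, -5]
  4 vs larger child 13 at index 1, swap → [13, 4, 12, 8, 2, 7, -18, -11, 6, -3, -5]
  4 vs larger child 8 at index 3, swap → [13, 8, 12, 4, 2, 7, -18, -11, 6, -3, -5]
  4 vs larger child 6 at index 8, swap → [13, 8, 12, 6, 2, 7, -18, -11, 4, -3, -5]
extract-max #4 returns 13:
  remove root 13; move last element -5 to root → [-5, 8, 12, 6, 2, 7, -18, -11, 4, -3]
  -5 vs larger child 12 at index 2, swap → [12, 8, -5, 6, 2, 7, -18, -11, 4, -3]
  -5 vs larger child 7 at index 5, swap → [12, 8, 7, 6, 2, -5, -18, -11, 4, -3]
extract-max #5 returns 12:
  remove root 12; move last element -3 to root → [-3, 8, 7, 6, 2, -5, -18, -11, 4]
  -3 vs larger child 8 at index 1, swap → [8, -3, 7, 6, 2, -5, -18, -11, 4]
  -3 vs larger child 6 at index 3, swap → [8, 6, 7, -3, 2, -5, -18, -11, 4]
  -3 vs larger child 4 at index 8, swap → [8, 6, 7, 4, 2, -5, -18, -11, -3]

[8, 6, 7, 4, 2, -5, -18, -11, -3]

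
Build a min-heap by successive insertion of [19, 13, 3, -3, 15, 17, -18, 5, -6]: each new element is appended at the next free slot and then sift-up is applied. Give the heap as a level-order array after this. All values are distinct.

Insert 19:
  append 19 at index 0 → [19] (no swap needed)
Insert 13:
  append 13 at index 1 → [19, 13]
  13 < parent 19 at index 0, swap → [13, 19]
Insert 3:
  append 3 at index 2 → [13, 19, 3]
  3 < parent 13 at index 0, swap → [3, 19, 13]
Insert -3:
  append -3 at index 3 → [3, 19, 13, -3]
  -3 < parent 19 at index 1, swap → [3, -3, 13, 19]
  -3 < parent 3 at index 0, swap → [-3, 3, 13, 19]
Insert 15:
  append 15 at index 4 → [-3, 3, 13, 19, 15] (no swap needed)
Insert 17:
  append 17 at index 5 → [-3, 3, 13, 19, 15, 17] (no swap needed)
Insert -18:
  append -18 at index 6 → [-3, 3, 13, 19, 15, 17, -18]
  -18 < parent 13 at index 2, swap → [-3, 3, -18, 19, 15, 17, 13]
  -18 < parent -3 at index 0, swap → [-18, 3, -3, 19, 15, 17, 13]
Insert 5:
  append 5 at index 7 → [-18, 3, -3, 19, 15, 17, 13, 5]
  5 < parent 19 at index 3, swap → [-18, 3, -3, 5, 15, 17, 13, 19]
Insert -6:
  append -6 at index 8 → [-18, 3, -3, 5, 15, 17, 13, 19, -6]
  -6 < parent 5 at index 3, swap → [-18, 3, -3, -6, 15, 17, 13, 19, 5]
  -6 < parent 3 at index 1, swap → [-18, -6, -3, 3, 15, 17, 13, 19, 5]

[-18, -6, -3, 3, 15, 17, 13, 19, 5]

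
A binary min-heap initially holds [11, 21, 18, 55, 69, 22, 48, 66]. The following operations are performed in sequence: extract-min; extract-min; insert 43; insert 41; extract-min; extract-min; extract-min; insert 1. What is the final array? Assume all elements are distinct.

[1, 48, 43, 55, 69, 66]

extract-min → returns 11:
  remove root 11; move last element 66 to root → [66, 21, 18, 55, 69, 22, 48]
  66 vs smaller child 18 at index 2, swap → [18, 21, 66, 55, 69, 22, 48]
  66 vs smaller child 22 at index 5, swap → [18, 21, 22, 55, 69, 66, 48]
extract-min → returns 18:
  remove root 18; move last element 48 to root → [48, 21, 22, 55, 69, 66]
  48 vs smaller child 21 at index 1, swap → [21, 48, 22, 55, 69, 66]
insert 43:
  append 43 at index 6 → [21, 48, 22, 55, 69, 66, 43] (no swap needed)
insert 41:
  append 41 at index 7 → [21, 48, 22, 55, 69, 66, 43, 41]
  41 < parent 55 at index 3, swap → [21, 48, 22, 41, 69, 66, 43, 55]
  41 < parent 48 at index 1, swap → [21, 41, 22, 48, 69, 66, 43, 55]
extract-min → returns 21:
  remove root 21; move last element 55 to root → [55, 41, 22, 48, 69, 66, 43]
  55 vs smaller child 22 at index 2, swap → [22, 41, 55, 48, 69, 66, 43]
  55 vs smaller child 43 at index 6, swap → [22, 41, 43, 48, 69, 66, 55]
extract-min → returns 22:
  remove root 22; move last element 55 to root → [55, 41, 43, 48, 69, 66]
  55 vs smaller child 41 at index 1, swap → [41, 55, 43, 48, 69, 66]
  55 vs smaller child 48 at index 3, swap → [41, 48, 43, 55, 69, 66]
extract-min → returns 41:
  remove root 41; move last element 66 to root → [66, 48, 43, 55, 69]
  66 vs smaller child 43 at index 2, swap → [43, 48, 66, 55, 69]
insert 1:
  append 1 at index 5 → [43, 48, 66, 55, 69, 1]
  1 < parent 66 at index 2, swap → [43, 48, 1, 55, 69, 66]
  1 < parent 43 at index 0, swap → [1, 48, 43, 55, 69, 66]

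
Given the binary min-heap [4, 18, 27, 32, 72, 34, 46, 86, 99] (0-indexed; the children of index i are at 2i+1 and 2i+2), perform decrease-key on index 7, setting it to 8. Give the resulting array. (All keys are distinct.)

set index 7 from 86 to 8 → [4, 18, 27, 32, 72, 34, 46, 8, 99]
8 < parent 32 at index 3, swap → [4, 18, 27, 8, 72, 34, 46, 32, 99]
8 < parent 18 at index 1, swap → [4, 8, 27, 18, 72, 34, 46, 32, 99]

[4, 8, 27, 18, 72, 34, 46, 32, 99]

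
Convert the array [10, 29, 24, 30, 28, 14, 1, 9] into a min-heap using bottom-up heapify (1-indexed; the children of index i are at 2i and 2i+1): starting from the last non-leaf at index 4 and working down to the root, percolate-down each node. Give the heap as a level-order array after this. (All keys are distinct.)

sift down from index 4:
  30 vs only child 9 at index 8, swap → [10, 29, 24, 9, 28, 14, 1, 30]
sift down from index 3:
  24 vs smaller child 1 at index 7, swap → [10, 29, 1, 9, 28, 14, 24, 30]
sift down from index 2:
  29 vs smaller child 9 at index 4, swap → [10, 9, 1, 29, 28, 14, 24, 30]
sift down from index 1:
  10 vs smaller child 1 at index 3, swap → [1, 9, 10, 29, 28, 14, 24, 30]

[1, 9, 10, 29, 28, 14, 24, 30]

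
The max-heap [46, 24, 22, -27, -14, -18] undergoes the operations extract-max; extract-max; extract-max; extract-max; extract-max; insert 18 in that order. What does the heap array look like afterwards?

extract-max → returns 46:
  remove root 46; move last element -18 to root → [-18, 24, 22, -27, -14]
  -18 vs larger child 24 at index 1, swap → [24, -18, 22, -27, -14]
  -18 vs larger child -14 at index 4, swap → [24, -14, 22, -27, -18]
extract-max → returns 24:
  remove root 24; move last element -18 to root → [-18, -14, 22, -27]
  -18 vs larger child 22 at index 2, swap → [22, -14, -18, -27]
extract-max → returns 22:
  remove root 22; move last element -27 to root → [-27, -14, -18]
  -27 vs larger child -14 at index 1, swap → [-14, -27, -18]
extract-max → returns -14:
  remove root -14; move last element -18 to root → [-18, -27] (no swap needed)
extract-max → returns -18:
  remove root -18; move last element -27 to root → [-27] (no swap needed)
insert 18:
  append 18 at index 1 → [-27, 18]
  18 > parent -27 at index 0, swap → [18, -27]

[18, -27]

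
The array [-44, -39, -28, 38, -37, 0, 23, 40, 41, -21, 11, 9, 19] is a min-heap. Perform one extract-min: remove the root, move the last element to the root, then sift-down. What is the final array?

[-39, -37, -28, 38, -21, 0, 23, 40, 41, 19, 11, 9]

remove root -44; move last element 19 to root → [19, -39, -28, 38, -37, 0, 23, 40, 41, -21, 11, 9]
19 vs smaller child -39 at index 1, swap → [-39, 19, -28, 38, -37, 0, 23, 40, 41, -21, 11, 9]
19 vs smaller child -37 at index 4, swap → [-39, -37, -28, 38, 19, 0, 23, 40, 41, -21, 11, 9]
19 vs smaller child -21 at index 9, swap → [-39, -37, -28, 38, -21, 0, 23, 40, 41, 19, 11, 9]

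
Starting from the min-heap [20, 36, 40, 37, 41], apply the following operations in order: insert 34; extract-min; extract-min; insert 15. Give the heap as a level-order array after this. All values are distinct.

[15, 36, 40, 41, 37]

insert 34:
  append 34 at index 5 → [20, 36, 40, 37, 41, 34]
  34 < parent 40 at index 2, swap → [20, 36, 34, 37, 41, 40]
extract-min → returns 20:
  remove root 20; move last element 40 to root → [40, 36, 34, 37, 41]
  40 vs smaller child 34 at index 2, swap → [34, 36, 40, 37, 41]
extract-min → returns 34:
  remove root 34; move last element 41 to root → [41, 36, 40, 37]
  41 vs smaller child 36 at index 1, swap → [36, 41, 40, 37]
  41 vs only child 37 at index 3, swap → [36, 37, 40, 41]
insert 15:
  append 15 at index 4 → [36, 37, 40, 41, 15]
  15 < parent 37 at index 1, swap → [36, 15, 40, 41, 37]
  15 < parent 36 at index 0, swap → [15, 36, 40, 41, 37]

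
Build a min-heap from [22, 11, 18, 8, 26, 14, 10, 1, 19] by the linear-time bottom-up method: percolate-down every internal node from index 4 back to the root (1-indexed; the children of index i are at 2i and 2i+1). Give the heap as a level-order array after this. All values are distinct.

sift down from index 4:
  8 vs smaller child 1 at index 8, swap → [22, 11, 18, 1, 26, 14, 10, 8, 19]
sift down from index 3:
  18 vs smaller child 10 at index 7, swap → [22, 11, 10, 1, 26, 14, 18, 8, 19]
sift down from index 2:
  11 vs smaller child 1 at index 4, swap → [22, 1, 10, 11, 26, 14, 18, 8, 19]
  11 vs smaller child 8 at index 8, swap → [22, 1, 10, 8, 26, 14, 18, 11, 19]
sift down from index 1:
  22 vs smaller child 1 at index 2, swap → [1, 22, 10, 8, 26, 14, 18, 11, 19]
  22 vs smaller child 8 at index 4, swap → [1, 8, 10, 22, 26, 14, 18, 11, 19]
  22 vs smaller child 11 at index 8, swap → [1, 8, 10, 11, 26, 14, 18, 22, 19]

[1, 8, 10, 11, 26, 14, 18, 22, 19]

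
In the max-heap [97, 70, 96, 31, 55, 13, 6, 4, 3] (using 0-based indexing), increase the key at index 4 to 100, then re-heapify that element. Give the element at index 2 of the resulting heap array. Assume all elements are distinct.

set index 4 from 55 to 100 → [97, 70, 96, 31, 100, 13, 6, 4, 3]
100 > parent 70 at index 1, swap → [97, 100, 96, 31, 70, 13, 6, 4, 3]
100 > parent 97 at index 0, swap → [100, 97, 96, 31, 70, 13, 6, 4, 3]
resulting array: [100, 97, 96, 31, 70, 13, 6, 4, 3]

96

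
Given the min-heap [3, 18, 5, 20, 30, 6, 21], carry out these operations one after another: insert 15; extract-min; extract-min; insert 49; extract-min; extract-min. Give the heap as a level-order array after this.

insert 15:
  append 15 at index 7 → [3, 18, 5, 20, 30, 6, 21, 15]
  15 < parent 20 at index 3, swap → [3, 18, 5, 15, 30, 6, 21, 20]
  15 < parent 18 at index 1, swap → [3, 15, 5, 18, 30, 6, 21, 20]
extract-min → returns 3:
  remove root 3; move last element 20 to root → [20, 15, 5, 18, 30, 6, 21]
  20 vs smaller child 5 at index 2, swap → [5, 15, 20, 18, 30, 6, 21]
  20 vs smaller child 6 at index 5, swap → [5, 15, 6, 18, 30, 20, 21]
extract-min → returns 5:
  remove root 5; move last element 21 to root → [21, 15, 6, 18, 30, 20]
  21 vs smaller child 6 at index 2, swap → [6, 15, 21, 18, 30, 20]
  21 vs only child 20 at index 5, swap → [6, 15, 20, 18, 30, 21]
insert 49:
  append 49 at index 6 → [6, 15, 20, 18, 30, 21, 49] (no swap needed)
extract-min → returns 6:
  remove root 6; move last element 49 to root → [49, 15, 20, 18, 30, 21]
  49 vs smaller child 15 at index 1, swap → [15, 49, 20, 18, 30, 21]
  49 vs smaller child 18 at index 3, swap → [15, 18, 20, 49, 30, 21]
extract-min → returns 15:
  remove root 15; move last element 21 to root → [21, 18, 20, 49, 30]
  21 vs smaller child 18 at index 1, swap → [18, 21, 20, 49, 30]

[18, 21, 20, 49, 30]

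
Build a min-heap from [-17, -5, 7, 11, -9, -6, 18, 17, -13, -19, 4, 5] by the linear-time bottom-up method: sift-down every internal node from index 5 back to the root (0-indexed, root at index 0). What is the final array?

[-19, -17, -6, -13, -9, 5, 18, 17, 11, -5, 4, 7]

sift down from index 5: already satisfies heap property
sift down from index 4:
  -9 vs smaller child -19 at index 9, swap → [-17, -5, 7, 11, -19, -6, 18, 17, -13, -9, 4, 5]
sift down from index 3:
  11 vs smaller child -13 at index 8, swap → [-17, -5, 7, -13, -19, -6, 18, 17, 11, -9, 4, 5]
sift down from index 2:
  7 vs smaller child -6 at index 5, swap → [-17, -5, -6, -13, -19, 7, 18, 17, 11, -9, 4, 5]
  7 vs only child 5 at index 11, swap → [-17, -5, -6, -13, -19, 5, 18, 17, 11, -9, 4, 7]
sift down from index 1:
  -5 vs smaller child -19 at index 4, swap → [-17, -19, -6, -13, -5, 5, 18, 17, 11, -9, 4, 7]
  -5 vs smaller child -9 at index 9, swap → [-17, -19, -6, -13, -9, 5, 18, 17, 11, -5, 4, 7]
sift down from index 0:
  -17 vs smaller child -19 at index 1, swap → [-19, -17, -6, -13, -9, 5, 18, 17, 11, -5, 4, 7]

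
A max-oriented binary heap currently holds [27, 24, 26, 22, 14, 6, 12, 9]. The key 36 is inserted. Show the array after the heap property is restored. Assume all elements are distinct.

append 36 at index 8 → [27, 24, 26, 22, 14, 6, 12, 9, 36]
36 > parent 22 at index 3, swap → [27, 24, 26, 36, 14, 6, 12, 9, 22]
36 > parent 24 at index 1, swap → [27, 36, 26, 24, 14, 6, 12, 9, 22]
36 > parent 27 at index 0, swap → [36, 27, 26, 24, 14, 6, 12, 9, 22]

[36, 27, 26, 24, 14, 6, 12, 9, 22]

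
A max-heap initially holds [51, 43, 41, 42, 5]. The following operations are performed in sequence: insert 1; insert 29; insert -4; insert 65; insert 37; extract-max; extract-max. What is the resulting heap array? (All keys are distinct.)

[43, 42, 41, 5, 37, 1, 29, -4]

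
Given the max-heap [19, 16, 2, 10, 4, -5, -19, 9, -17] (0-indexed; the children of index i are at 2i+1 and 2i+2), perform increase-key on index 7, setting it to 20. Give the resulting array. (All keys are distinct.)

set index 7 from 9 to 20 → [19, 16, 2, 10, 4, -5, -19, 20, -17]
20 > parent 10 at index 3, swap → [19, 16, 2, 20, 4, -5, -19, 10, -17]
20 > parent 16 at index 1, swap → [19, 20, 2, 16, 4, -5, -19, 10, -17]
20 > parent 19 at index 0, swap → [20, 19, 2, 16, 4, -5, -19, 10, -17]

[20, 19, 2, 16, 4, -5, -19, 10, -17]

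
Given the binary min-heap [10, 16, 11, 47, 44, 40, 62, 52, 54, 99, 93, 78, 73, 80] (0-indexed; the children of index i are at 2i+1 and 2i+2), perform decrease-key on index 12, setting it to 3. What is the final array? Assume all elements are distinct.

[3, 16, 10, 47, 44, 11, 62, 52, 54, 99, 93, 78, 40, 80]

set index 12 from 73 to 3 → [10, 16, 11, 47, 44, 40, 62, 52, 54, 99, 93, 78, 3, 80]
3 < parent 40 at index 5, swap → [10, 16, 11, 47, 44, 3, 62, 52, 54, 99, 93, 78, 40, 80]
3 < parent 11 at index 2, swap → [10, 16, 3, 47, 44, 11, 62, 52, 54, 99, 93, 78, 40, 80]
3 < parent 10 at index 0, swap → [3, 16, 10, 47, 44, 11, 62, 52, 54, 99, 93, 78, 40, 80]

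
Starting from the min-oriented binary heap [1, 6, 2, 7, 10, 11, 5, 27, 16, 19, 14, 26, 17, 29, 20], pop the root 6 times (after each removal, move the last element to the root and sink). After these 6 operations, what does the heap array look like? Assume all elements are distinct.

extract-min #1 returns 1:
  remove root 1; move last element 20 to root → [20, 6, 2, 7, 10, 11, 5, 27, 16, 19, 14, 26, 17, 29]
  20 vs smaller child 2 at index 2, swap → [2, 6, 20, 7, 10, 11, 5, 27, 16, 19, 14, 26, 17, 29]
  20 vs smaller child 5 at index 6, swap → [2, 6, 5, 7, 10, 11, 20, 27, 16, 19, 14, 26, 17, 29]
extract-min #2 returns 2:
  remove root 2; move last element 29 to root → [29, 6, 5, 7, 10, 11, 20, 27, 16, 19, 14, 26, 17]
  29 vs smaller child 5 at index 2, swap → [5, 6, 29, 7, 10, 11, 20, 27, 16, 19, 14, 26, 17]
  29 vs smaller child 11 at index 5, swap → [5, 6, 11, 7, 10, 29, 20, 27, 16, 19, 14, 26, 17]
  29 vs smaller child 17 at index 12, swap → [5, 6, 11, 7, 10, 17, 20, 27, 16, 19, 14, 26, 29]
extract-min #3 returns 5:
  remove root 5; move last element 29 to root → [29, 6, 11, 7, 10, 17, 20, 27, 16, 19, 14, 26]
  29 vs smaller child 6 at index 1, swap → [6, 29, 11, 7, 10, 17, 20, 27, 16, 19, 14, 26]
  29 vs smaller child 7 at index 3, swap → [6, 7, 11, 29, 10, 17, 20, 27, 16, 19, 14, 26]
  29 vs smaller child 16 at index 8, swap → [6, 7, 11, 16, 10, 17, 20, 27, 29, 19, 14, 26]
extract-min #4 returns 6:
  remove root 6; move last element 26 to root → [26, 7, 11, 16, 10, 17, 20, 27, 29, 19, 14]
  26 vs smaller child 7 at index 1, swap → [7, 26, 11, 16, 10, 17, 20, 27, 29, 19, 14]
  26 vs smaller child 10 at index 4, swap → [7, 10, 11, 16, 26, 17, 20, 27, 29, 19, 14]
  26 vs smaller child 14 at index 10, swap → [7, 10, 11, 16, 14, 17, 20, 27, 29, 19, 26]
extract-min #5 returns 7:
  remove root 7; move last element 26 to root → [26, 10, 11, 16, 14, 17, 20, 27, 29, 19]
  26 vs smaller child 10 at index 1, swap → [10, 26, 11, 16, 14, 17, 20, 27, 29, 19]
  26 vs smaller child 14 at index 4, swap → [10, 14, 11, 16, 26, 17, 20, 27, 29, 19]
  26 vs only child 19 at index 9, swap → [10, 14, 11, 16, 19, 17, 20, 27, 29, 26]
extract-min #6 returns 10:
  remove root 10; move last element 26 to root → [26, 14, 11, 16, 19, 17, 20, 27, 29]
  26 vs smaller child 11 at index 2, swap → [11, 14, 26, 16, 19, 17, 20, 27, 29]
  26 vs smaller child 17 at index 5, swap → [11, 14, 17, 16, 19, 26, 20, 27, 29]

[11, 14, 17, 16, 19, 26, 20, 27, 29]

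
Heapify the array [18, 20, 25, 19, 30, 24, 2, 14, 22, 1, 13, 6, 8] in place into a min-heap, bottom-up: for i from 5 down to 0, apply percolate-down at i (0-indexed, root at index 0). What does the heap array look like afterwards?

[1, 13, 2, 14, 18, 6, 25, 19, 22, 30, 20, 24, 8]

sift down from index 5:
  24 vs smaller child 6 at index 11, swap → [18, 20, 25, 19, 30, 6, 2, 14, 22, 1, 13, 24, 8]
sift down from index 4:
  30 vs smaller child 1 at index 9, swap → [18, 20, 25, 19, 1, 6, 2, 14, 22, 30, 13, 24, 8]
sift down from index 3:
  19 vs smaller child 14 at index 7, swap → [18, 20, 25, 14, 1, 6, 2, 19, 22, 30, 13, 24, 8]
sift down from index 2:
  25 vs smaller child 2 at index 6, swap → [18, 20, 2, 14, 1, 6, 25, 19, 22, 30, 13, 24, 8]
sift down from index 1:
  20 vs smaller child 1 at index 4, swap → [18, 1, 2, 14, 20, 6, 25, 19, 22, 30, 13, 24, 8]
  20 vs smaller child 13 at index 10, swap → [18, 1, 2, 14, 13, 6, 25, 19, 22, 30, 20, 24, 8]
sift down from index 0:
  18 vs smaller child 1 at index 1, swap → [1, 18, 2, 14, 13, 6, 25, 19, 22, 30, 20, 24, 8]
  18 vs smaller child 13 at index 4, swap → [1, 13, 2, 14, 18, 6, 25, 19, 22, 30, 20, 24, 8]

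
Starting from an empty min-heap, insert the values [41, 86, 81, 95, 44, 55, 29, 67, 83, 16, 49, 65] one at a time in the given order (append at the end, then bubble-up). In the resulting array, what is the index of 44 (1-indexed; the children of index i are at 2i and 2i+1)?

5

Insert 41:
  append 41 at index 1 → [41] (no swap needed)
Insert 86:
  append 86 at index 2 → [41, 86] (no swap needed)
Insert 81:
  append 81 at index 3 → [41, 86, 81] (no swap needed)
Insert 95:
  append 95 at index 4 → [41, 86, 81, 95] (no swap needed)
Insert 44:
  append 44 at index 5 → [41, 86, 81, 95, 44]
  44 < parent 86 at index 2, swap → [41, 44, 81, 95, 86]
Insert 55:
  append 55 at index 6 → [41, 44, 81, 95, 86, 55]
  55 < parent 81 at index 3, swap → [41, 44, 55, 95, 86, 81]
Insert 29:
  append 29 at index 7 → [41, 44, 55, 95, 86, 81, 29]
  29 < parent 55 at index 3, swap → [41, 44, 29, 95, 86, 81, 55]
  29 < parent 41 at index 1, swap → [29, 44, 41, 95, 86, 81, 55]
Insert 67:
  append 67 at index 8 → [29, 44, 41, 95, 86, 81, 55, 67]
  67 < parent 95 at index 4, swap → [29, 44, 41, 67, 86, 81, 55, 95]
Insert 83:
  append 83 at index 9 → [29, 44, 41, 67, 86, 81, 55, 95, 83] (no swap needed)
Insert 16:
  append 16 at index 10 → [29, 44, 41, 67, 86, 81, 55, 95, 83, 16]
  16 < parent 86 at index 5, swap → [29, 44, 41, 67, 16, 81, 55, 95, 83, 86]
  16 < parent 44 at index 2, swap → [29, 16, 41, 67, 44, 81, 55, 95, 83, 86]
  16 < parent 29 at index 1, swap → [16, 29, 41, 67, 44, 81, 55, 95, 83, 86]
Insert 49:
  append 49 at index 11 → [16, 29, 41, 67, 44, 81, 55, 95, 83, 86, 49] (no swap needed)
Insert 65:
  append 65 at index 12 → [16, 29, 41, 67, 44, 81, 55, 95, 83, 86, 49, 65]
  65 < parent 81 at index 6, swap → [16, 29, 41, 67, 44, 65, 55, 95, 83, 86, 49, 81]
resulting array: [16, 29, 41, 67, 44, 65, 55, 95, 83, 86, 49, 81]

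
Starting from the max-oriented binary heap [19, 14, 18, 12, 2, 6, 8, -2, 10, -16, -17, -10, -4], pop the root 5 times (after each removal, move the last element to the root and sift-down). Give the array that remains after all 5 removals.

[8, 2, 6, -2, -16, -10, -4, -17]

extract-max #1 returns 19:
  remove root 19; move last element -4 to root → [-4, 14, 18, 12, 2, 6, 8, -2, 10, -16, -17, -10]
  -4 vs larger child 18 at index 2, swap → [18, 14, -4, 12, 2, 6, 8, -2, 10, -16, -17, -10]
  -4 vs larger child 8 at index 6, swap → [18, 14, 8, 12, 2, 6, -4, -2, 10, -16, -17, -10]
extract-max #2 returns 18:
  remove root 18; move last element -10 to root → [-10, 14, 8, 12, 2, 6, -4, -2, 10, -16, -17]
  -10 vs larger child 14 at index 1, swap → [14, -10, 8, 12, 2, 6, -4, -2, 10, -16, -17]
  -10 vs larger child 12 at index 3, swap → [14, 12, 8, -10, 2, 6, -4, -2, 10, -16, -17]
  -10 vs larger child 10 at index 8, swap → [14, 12, 8, 10, 2, 6, -4, -2, -10, -16, -17]
extract-max #3 returns 14:
  remove root 14; move last element -17 to root → [-17, 12, 8, 10, 2, 6, -4, -2, -10, -16]
  -17 vs larger child 12 at index 1, swap → [12, -17, 8, 10, 2, 6, -4, -2, -10, -16]
  -17 vs larger child 10 at index 3, swap → [12, 10, 8, -17, 2, 6, -4, -2, -10, -16]
  -17 vs larger child -2 at index 7, swap → [12, 10, 8, -2, 2, 6, -4, -17, -10, -16]
extract-max #4 returns 12:
  remove root 12; move last element -16 to root → [-16, 10, 8, -2, 2, 6, -4, -17, -10]
  -16 vs larger child 10 at index 1, swap → [10, -16, 8, -2, 2, 6, -4, -17, -10]
  -16 vs larger child 2 at index 4, swap → [10, 2, 8, -2, -16, 6, -4, -17, -10]
extract-max #5 returns 10:
  remove root 10; move last element -10 to root → [-10, 2, 8, -2, -16, 6, -4, -17]
  -10 vs larger child 8 at index 2, swap → [8, 2, -10, -2, -16, 6, -4, -17]
  -10 vs larger child 6 at index 5, swap → [8, 2, 6, -2, -16, -10, -4, -17]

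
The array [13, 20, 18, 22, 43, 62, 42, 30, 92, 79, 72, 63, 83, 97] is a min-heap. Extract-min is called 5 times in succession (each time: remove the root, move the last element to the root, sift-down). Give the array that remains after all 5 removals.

extract-min #1 returns 13:
  remove root 13; move last element 97 to root → [97, 20, 18, 22, 43, 62, 42, 30, 92, 79, 72, 63, 83]
  97 vs smaller child 18 at index 2, swap → [18, 20, 97, 22, 43, 62, 42, 30, 92, 79, 72, 63, 83]
  97 vs smaller child 42 at index 6, swap → [18, 20, 42, 22, 43, 62, 97, 30, 92, 79, 72, 63, 83]
extract-min #2 returns 18:
  remove root 18; move last element 83 to root → [83, 20, 42, 22, 43, 62, 97, 30, 92, 79, 72, 63]
  83 vs smaller child 20 at index 1, swap → [20, 83, 42, 22, 43, 62, 97, 30, 92, 79, 72, 63]
  83 vs smaller child 22 at index 3, swap → [20, 22, 42, 83, 43, 62, 97, 30, 92, 79, 72, 63]
  83 vs smaller child 30 at index 7, swap → [20, 22, 42, 30, 43, 62, 97, 83, 92, 79, 72, 63]
extract-min #3 returns 20:
  remove root 20; move last element 63 to root → [63, 22, 42, 30, 43, 62, 97, 83, 92, 79, 72]
  63 vs smaller child 22 at index 1, swap → [22, 63, 42, 30, 43, 62, 97, 83, 92, 79, 72]
  63 vs smaller child 30 at index 3, swap → [22, 30, 42, 63, 43, 62, 97, 83, 92, 79, 72]
extract-min #4 returns 22:
  remove root 22; move last element 72 to root → [72, 30, 42, 63, 43, 62, 97, 83, 92, 79]
  72 vs smaller child 30 at index 1, swap → [30, 72, 42, 63, 43, 62, 97, 83, 92, 79]
  72 vs smaller child 43 at index 4, swap → [30, 43, 42, 63, 72, 62, 97, 83, 92, 79]
extract-min #5 returns 30:
  remove root 30; move last element 79 to root → [79, 43, 42, 63, 72, 62, 97, 83, 92]
  79 vs smaller child 42 at index 2, swap → [42, 43, 79, 63, 72, 62, 97, 83, 92]
  79 vs smaller child 62 at index 5, swap → [42, 43, 62, 63, 72, 79, 97, 83, 92]

[42, 43, 62, 63, 72, 79, 97, 83, 92]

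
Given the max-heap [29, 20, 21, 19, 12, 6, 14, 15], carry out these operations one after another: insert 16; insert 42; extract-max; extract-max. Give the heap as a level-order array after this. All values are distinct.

[21, 20, 16, 19, 12, 6, 14, 15]

insert 16:
  append 16 at index 8 → [29, 20, 21, 19, 12, 6, 14, 15, 16] (no swap needed)
insert 42:
  append 42 at index 9 → [29, 20, 21, 19, 12, 6, 14, 15, 16, 42]
  42 > parent 12 at index 4, swap → [29, 20, 21, 19, 42, 6, 14, 15, 16, 12]
  42 > parent 20 at index 1, swap → [29, 42, 21, 19, 20, 6, 14, 15, 16, 12]
  42 > parent 29 at index 0, swap → [42, 29, 21, 19, 20, 6, 14, 15, 16, 12]
extract-max → returns 42:
  remove root 42; move last element 12 to root → [12, 29, 21, 19, 20, 6, 14, 15, 16]
  12 vs larger child 29 at index 1, swap → [29, 12, 21, 19, 20, 6, 14, 15, 16]
  12 vs larger child 20 at index 4, swap → [29, 20, 21, 19, 12, 6, 14, 15, 16]
extract-max → returns 29:
  remove root 29; move last element 16 to root → [16, 20, 21, 19, 12, 6, 14, 15]
  16 vs larger child 21 at index 2, swap → [21, 20, 16, 19, 12, 6, 14, 15]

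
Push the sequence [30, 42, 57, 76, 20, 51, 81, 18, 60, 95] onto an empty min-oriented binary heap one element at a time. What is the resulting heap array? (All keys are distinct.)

[18, 20, 51, 30, 42, 57, 81, 76, 60, 95]

Insert 30:
  append 30 at index 0 → [30] (no swap needed)
Insert 42:
  append 42 at index 1 → [30, 42] (no swap needed)
Insert 57:
  append 57 at index 2 → [30, 42, 57] (no swap needed)
Insert 76:
  append 76 at index 3 → [30, 42, 57, 76] (no swap needed)
Insert 20:
  append 20 at index 4 → [30, 42, 57, 76, 20]
  20 < parent 42 at index 1, swap → [30, 20, 57, 76, 42]
  20 < parent 30 at index 0, swap → [20, 30, 57, 76, 42]
Insert 51:
  append 51 at index 5 → [20, 30, 57, 76, 42, 51]
  51 < parent 57 at index 2, swap → [20, 30, 51, 76, 42, 57]
Insert 81:
  append 81 at index 6 → [20, 30, 51, 76, 42, 57, 81] (no swap needed)
Insert 18:
  append 18 at index 7 → [20, 30, 51, 76, 42, 57, 81, 18]
  18 < parent 76 at index 3, swap → [20, 30, 51, 18, 42, 57, 81, 76]
  18 < parent 30 at index 1, swap → [20, 18, 51, 30, 42, 57, 81, 76]
  18 < parent 20 at index 0, swap → [18, 20, 51, 30, 42, 57, 81, 76]
Insert 60:
  append 60 at index 8 → [18, 20, 51, 30, 42, 57, 81, 76, 60] (no swap needed)
Insert 95:
  append 95 at index 9 → [18, 20, 51, 30, 42, 57, 81, 76, 60, 95] (no swap needed)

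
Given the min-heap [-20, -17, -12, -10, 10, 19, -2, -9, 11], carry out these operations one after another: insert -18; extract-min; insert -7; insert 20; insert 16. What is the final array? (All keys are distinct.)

[-18, -17, -12, -10, -7, 16, -2, -9, 11, 10, 20, 19]

insert -18:
  append -18 at index 9 → [-20, -17, -12, -10, 10, 19, -2, -9, 11, -18]
  -18 < parent 10 at index 4, swap → [-20, -17, -12, -10, -18, 19, -2, -9, 11, 10]
  -18 < parent -17 at index 1, swap → [-20, -18, -12, -10, -17, 19, -2, -9, 11, 10]
extract-min → returns -20:
  remove root -20; move last element 10 to root → [10, -18, -12, -10, -17, 19, -2, -9, 11]
  10 vs smaller child -18 at index 1, swap → [-18, 10, -12, -10, -17, 19, -2, -9, 11]
  10 vs smaller child -17 at index 4, swap → [-18, -17, -12, -10, 10, 19, -2, -9, 11]
insert -7:
  append -7 at index 9 → [-18, -17, -12, -10, 10, 19, -2, -9, 11, -7]
  -7 < parent 10 at index 4, swap → [-18, -17, -12, -10, -7, 19, -2, -9, 11, 10]
insert 20:
  append 20 at index 10 → [-18, -17, -12, -10, -7, 19, -2, -9, 11, 10, 20] (no swap needed)
insert 16:
  append 16 at index 11 → [-18, -17, -12, -10, -7, 19, -2, -9, 11, 10, 20, 16]
  16 < parent 19 at index 5, swap → [-18, -17, -12, -10, -7, 16, -2, -9, 11, 10, 20, 19]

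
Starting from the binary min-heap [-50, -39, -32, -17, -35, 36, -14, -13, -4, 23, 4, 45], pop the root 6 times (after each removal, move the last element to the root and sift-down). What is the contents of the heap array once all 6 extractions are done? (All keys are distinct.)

[-13, -4, 23, 45, 4, 36]

extract-min #1 returns -50:
  remove root -50; move last element 45 to root → [45, -39, -32, -17, -35, 36, -14, -13, -4, 23, 4]
  45 vs smaller child -39 at index 1, swap → [-39, 45, -32, -17, -35, 36, -14, -13, -4, 23, 4]
  45 vs smaller child -35 at index 4, swap → [-39, -35, -32, -17, 45, 36, -14, -13, -4, 23, 4]
  45 vs smaller child 4 at index 10, swap → [-39, -35, -32, -17, 4, 36, -14, -13, -4, 23, 45]
extract-min #2 returns -39:
  remove root -39; move last element 45 to root → [45, -35, -32, -17, 4, 36, -14, -13, -4, 23]
  45 vs smaller child -35 at index 1, swap → [-35, 45, -32, -17, 4, 36, -14, -13, -4, 23]
  45 vs smaller child -17 at index 3, swap → [-35, -17, -32, 45, 4, 36, -14, -13, -4, 23]
  45 vs smaller child -13 at index 7, swap → [-35, -17, -32, -13, 4, 36, -14, 45, -4, 23]
extract-min #3 returns -35:
  remove root -35; move last element 23 to root → [23, -17, -32, -13, 4, 36, -14, 45, -4]
  23 vs smaller child -32 at index 2, swap → [-32, -17, 23, -13, 4, 36, -14, 45, -4]
  23 vs smaller child -14 at index 6, swap → [-32, -17, -14, -13, 4, 36, 23, 45, -4]
extract-min #4 returns -32:
  remove root -32; move last element -4 to root → [-4, -17, -14, -13, 4, 36, 23, 45]
  -4 vs smaller child -17 at index 1, swap → [-17, -4, -14, -13, 4, 36, 23, 45]
  -4 vs smaller child -13 at index 3, swap → [-17, -13, -14, -4, 4, 36, 23, 45]
extract-min #5 returns -17:
  remove root -17; move last element 45 to root → [45, -13, -14, -4, 4, 36, 23]
  45 vs smaller child -14 at index 2, swap → [-14, -13, 45, -4, 4, 36, 23]
  45 vs smaller child 23 at index 6, swap → [-14, -13, 23, -4, 4, 36, 45]
extract-min #6 returns -14:
  remove root -14; move last element 45 to root → [45, -13, 23, -4, 4, 36]
  45 vs smaller child -13 at index 1, swap → [-13, 45, 23, -4, 4, 36]
  45 vs smaller child -4 at index 3, swap → [-13, -4, 23, 45, 4, 36]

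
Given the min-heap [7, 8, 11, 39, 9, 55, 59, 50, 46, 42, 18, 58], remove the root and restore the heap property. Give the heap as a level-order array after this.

[8, 9, 11, 39, 18, 55, 59, 50, 46, 42, 58]

remove root 7; move last element 58 to root → [58, 8, 11, 39, 9, 55, 59, 50, 46, 42, 18]
58 vs smaller child 8 at index 1, swap → [8, 58, 11, 39, 9, 55, 59, 50, 46, 42, 18]
58 vs smaller child 9 at index 4, swap → [8, 9, 11, 39, 58, 55, 59, 50, 46, 42, 18]
58 vs smaller child 18 at index 10, swap → [8, 9, 11, 39, 18, 55, 59, 50, 46, 42, 58]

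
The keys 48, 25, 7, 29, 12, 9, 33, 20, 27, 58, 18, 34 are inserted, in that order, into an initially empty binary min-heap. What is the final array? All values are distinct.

[7, 12, 9, 20, 18, 25, 33, 48, 27, 58, 29, 34]

Insert 48:
  append 48 at index 0 → [48] (no swap needed)
Insert 25:
  append 25 at index 1 → [48, 25]
  25 < parent 48 at index 0, swap → [25, 48]
Insert 7:
  append 7 at index 2 → [25, 48, 7]
  7 < parent 25 at index 0, swap → [7, 48, 25]
Insert 29:
  append 29 at index 3 → [7, 48, 25, 29]
  29 < parent 48 at index 1, swap → [7, 29, 25, 48]
Insert 12:
  append 12 at index 4 → [7, 29, 25, 48, 12]
  12 < parent 29 at index 1, swap → [7, 12, 25, 48, 29]
Insert 9:
  append 9 at index 5 → [7, 12, 25, 48, 29, 9]
  9 < parent 25 at index 2, swap → [7, 12, 9, 48, 29, 25]
Insert 33:
  append 33 at index 6 → [7, 12, 9, 48, 29, 25, 33] (no swap needed)
Insert 20:
  append 20 at index 7 → [7, 12, 9, 48, 29, 25, 33, 20]
  20 < parent 48 at index 3, swap → [7, 12, 9, 20, 29, 25, 33, 48]
Insert 27:
  append 27 at index 8 → [7, 12, 9, 20, 29, 25, 33, 48, 27] (no swap needed)
Insert 58:
  append 58 at index 9 → [7, 12, 9, 20, 29, 25, 33, 48, 27, 58] (no swap needed)
Insert 18:
  append 18 at index 10 → [7, 12, 9, 20, 29, 25, 33, 48, 27, 58, 18]
  18 < parent 29 at index 4, swap → [7, 12, 9, 20, 18, 25, 33, 48, 27, 58, 29]
Insert 34:
  append 34 at index 11 → [7, 12, 9, 20, 18, 25, 33, 48, 27, 58, 29, 34] (no swap needed)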